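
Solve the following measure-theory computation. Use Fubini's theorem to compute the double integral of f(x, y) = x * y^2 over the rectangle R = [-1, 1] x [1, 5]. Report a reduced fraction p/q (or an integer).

f(x, y) is a tensor product of a function of x and a function of y, and both factors are bounded continuous (hence Lebesgue integrable) on the rectangle, so Fubini's theorem applies:
  integral_R f d(m x m) = (integral_a1^b1 x dx) * (integral_a2^b2 y^2 dy).
Inner integral in x: integral_{-1}^{1} x dx = (1^2 - (-1)^2)/2
  = 0.
Inner integral in y: integral_{1}^{5} y^2 dy = (5^3 - 1^3)/3
  = 124/3.
Product: (0) * (124/3) = 0.

0


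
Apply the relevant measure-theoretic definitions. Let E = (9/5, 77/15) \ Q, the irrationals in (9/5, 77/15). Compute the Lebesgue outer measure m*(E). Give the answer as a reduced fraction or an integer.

The interval I = (9/5, 77/15) has m(I) = 77/15 - 9/5 = 10/3 (endpoints are measure-zero, so open/closed/half-open agree). Write I = (I cap Q) u (I \ Q). The rationals in I are countable, so m*(I cap Q) = 0 (cover each rational by intervals whose total length is arbitrarily small). By countable subadditivity m*(I) <= m*(I cap Q) + m*(I \ Q), hence m*(I \ Q) >= m(I) = 10/3. The reverse inequality m*(I \ Q) <= m*(I) = 10/3 is trivial since (I \ Q) is a subset of I. Therefore m*(I \ Q) = 10/3.

10/3


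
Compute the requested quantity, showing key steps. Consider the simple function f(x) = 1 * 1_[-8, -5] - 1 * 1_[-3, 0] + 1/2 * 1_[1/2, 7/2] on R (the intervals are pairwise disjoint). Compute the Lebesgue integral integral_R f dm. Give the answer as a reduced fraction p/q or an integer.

For a simple function f = sum_i c_i * 1_{A_i} with disjoint A_i,
  integral f dm = sum_i c_i * m(A_i).
Lengths of the A_i:
  m(A_1) = -5 - (-8) = 3.
  m(A_2) = 0 - (-3) = 3.
  m(A_3) = 7/2 - 1/2 = 3.
Contributions c_i * m(A_i):
  (1) * (3) = 3.
  (-1) * (3) = -3.
  (1/2) * (3) = 3/2.
Total: 3 - 3 + 3/2 = 3/2.

3/2


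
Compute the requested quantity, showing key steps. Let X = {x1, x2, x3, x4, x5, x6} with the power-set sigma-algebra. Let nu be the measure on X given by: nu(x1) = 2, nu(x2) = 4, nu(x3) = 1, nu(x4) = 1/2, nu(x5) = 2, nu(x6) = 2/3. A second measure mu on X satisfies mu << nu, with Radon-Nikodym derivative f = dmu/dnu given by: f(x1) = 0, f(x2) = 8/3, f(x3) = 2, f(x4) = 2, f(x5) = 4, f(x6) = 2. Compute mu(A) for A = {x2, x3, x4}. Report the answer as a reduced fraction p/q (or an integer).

By the defining property of the Radon-Nikodym derivative, for every measurable set A,
  mu(A) = integral_A f dnu.
Since nu is a discrete measure concentrated on the atoms of X, the integral over A reduces to the sum
  mu(A) = sum_{x in A} f(x) * nu({x}).
Computing each term:
  x2: f(x2) * nu(x2) = 8/3 * 4 = 32/3.
  x3: f(x3) * nu(x3) = 2 * 1 = 2.
  x4: f(x4) * nu(x4) = 2 * 1/2 = 1.
Summing: mu(A) = 32/3 + 2 + 1 = 41/3.

41/3


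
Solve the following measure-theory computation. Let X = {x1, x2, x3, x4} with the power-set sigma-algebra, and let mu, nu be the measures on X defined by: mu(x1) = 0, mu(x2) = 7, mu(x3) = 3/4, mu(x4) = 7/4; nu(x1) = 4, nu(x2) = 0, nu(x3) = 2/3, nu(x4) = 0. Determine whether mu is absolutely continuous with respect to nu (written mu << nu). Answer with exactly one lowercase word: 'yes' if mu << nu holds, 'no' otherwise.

mu << nu means: every nu-null measurable set is also mu-null; equivalently, for every atom x, if nu({x}) = 0 then mu({x}) = 0.
Checking each atom:
  x1: nu = 4 > 0 -> no constraint.
  x2: nu = 0, mu = 7 > 0 -> violates mu << nu.
  x3: nu = 2/3 > 0 -> no constraint.
  x4: nu = 0, mu = 7/4 > 0 -> violates mu << nu.
The atom(s) x2, x4 violate the condition (nu = 0 but mu > 0). Therefore mu is NOT absolutely continuous w.r.t. nu.

no


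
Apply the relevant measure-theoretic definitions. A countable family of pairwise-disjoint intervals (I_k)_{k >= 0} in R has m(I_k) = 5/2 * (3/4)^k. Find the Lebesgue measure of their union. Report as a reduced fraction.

By countable additivity of the Lebesgue measure on pairwise disjoint measurable sets,
  m(union_{k >= 0} I_k) = sum_{k >= 0} m(I_k) = sum_{k >= 0} a * r^k,
  with a = 5/2 and r = 3/4.
Since 0 < r = 3/4 < 1, the geometric series converges:
  sum_{k >= 0} a * r^k = a / (1 - r).
  = 5/2 / (1 - 3/4)
  = 5/2 / (1/4)
  = 10.

10


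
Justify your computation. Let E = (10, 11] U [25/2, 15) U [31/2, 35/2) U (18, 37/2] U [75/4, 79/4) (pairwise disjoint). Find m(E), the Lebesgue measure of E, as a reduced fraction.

For pairwise disjoint intervals, m(union_i I_i) = sum_i m(I_i),
and m is invariant under swapping open/closed endpoints (single points have measure 0).
So m(E) = sum_i (b_i - a_i).
  I_1 has length 11 - 10 = 1.
  I_2 has length 15 - 25/2 = 5/2.
  I_3 has length 35/2 - 31/2 = 2.
  I_4 has length 37/2 - 18 = 1/2.
  I_5 has length 79/4 - 75/4 = 1.
Summing:
  m(E) = 1 + 5/2 + 2 + 1/2 + 1 = 7.

7


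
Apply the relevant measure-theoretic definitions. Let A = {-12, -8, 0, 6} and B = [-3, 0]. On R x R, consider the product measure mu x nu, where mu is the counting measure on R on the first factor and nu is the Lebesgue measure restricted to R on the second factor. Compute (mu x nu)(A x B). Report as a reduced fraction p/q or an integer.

For a measurable rectangle A x B, the product measure satisfies
  (mu x nu)(A x B) = mu(A) * nu(B).
  mu(A) = 4.
  nu(B) = 3.
  (mu x nu)(A x B) = 4 * 3 = 12.

12


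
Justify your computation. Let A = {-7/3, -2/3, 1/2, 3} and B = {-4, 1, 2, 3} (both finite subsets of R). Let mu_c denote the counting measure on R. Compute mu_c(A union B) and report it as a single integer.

Counting measure on a finite set equals cardinality. By inclusion-exclusion, |A union B| = |A| + |B| - |A cap B|.
|A| = 4, |B| = 4, |A cap B| = 1.
So mu_c(A union B) = 4 + 4 - 1 = 7.

7


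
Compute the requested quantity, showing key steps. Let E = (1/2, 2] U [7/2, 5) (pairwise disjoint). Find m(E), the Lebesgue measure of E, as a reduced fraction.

For pairwise disjoint intervals, m(union_i I_i) = sum_i m(I_i),
and m is invariant under swapping open/closed endpoints (single points have measure 0).
So m(E) = sum_i (b_i - a_i).
  I_1 has length 2 - 1/2 = 3/2.
  I_2 has length 5 - 7/2 = 3/2.
Summing:
  m(E) = 3/2 + 3/2 = 3.

3


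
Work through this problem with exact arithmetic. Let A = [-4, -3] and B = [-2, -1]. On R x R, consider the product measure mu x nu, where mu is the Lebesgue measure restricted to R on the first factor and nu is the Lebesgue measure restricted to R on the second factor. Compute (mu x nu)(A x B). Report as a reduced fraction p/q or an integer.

For a measurable rectangle A x B, the product measure satisfies
  (mu x nu)(A x B) = mu(A) * nu(B).
  mu(A) = 1.
  nu(B) = 1.
  (mu x nu)(A x B) = 1 * 1 = 1.

1


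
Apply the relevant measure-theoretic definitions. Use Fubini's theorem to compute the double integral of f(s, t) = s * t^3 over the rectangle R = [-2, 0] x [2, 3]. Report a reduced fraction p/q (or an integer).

f(s, t) is a tensor product of a function of s and a function of t, and both factors are bounded continuous (hence Lebesgue integrable) on the rectangle, so Fubini's theorem applies:
  integral_R f d(m x m) = (integral_a1^b1 s ds) * (integral_a2^b2 t^3 dt).
Inner integral in s: integral_{-2}^{0} s ds = (0^2 - (-2)^2)/2
  = -2.
Inner integral in t: integral_{2}^{3} t^3 dt = (3^4 - 2^4)/4
  = 65/4.
Product: (-2) * (65/4) = -65/2.

-65/2


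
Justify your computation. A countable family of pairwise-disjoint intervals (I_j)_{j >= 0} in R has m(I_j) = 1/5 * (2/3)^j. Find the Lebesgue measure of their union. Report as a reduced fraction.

By countable additivity of the Lebesgue measure on pairwise disjoint measurable sets,
  m(union_{j >= 0} I_j) = sum_{j >= 0} m(I_j) = sum_{j >= 0} a * r^j,
  with a = 1/5 and r = 2/3.
Since 0 < r = 2/3 < 1, the geometric series converges:
  sum_{j >= 0} a * r^j = a / (1 - r).
  = 1/5 / (1 - 2/3)
  = 1/5 / (1/3)
  = 3/5.

3/5


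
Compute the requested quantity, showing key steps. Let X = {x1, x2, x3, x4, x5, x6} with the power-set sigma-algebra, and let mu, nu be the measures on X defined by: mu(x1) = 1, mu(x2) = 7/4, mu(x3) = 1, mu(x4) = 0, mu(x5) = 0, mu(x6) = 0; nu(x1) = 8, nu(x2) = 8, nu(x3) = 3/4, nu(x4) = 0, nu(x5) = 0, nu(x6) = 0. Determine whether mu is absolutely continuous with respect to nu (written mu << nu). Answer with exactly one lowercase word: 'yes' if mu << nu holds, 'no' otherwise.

mu << nu means: every nu-null measurable set is also mu-null; equivalently, for every atom x, if nu({x}) = 0 then mu({x}) = 0.
Checking each atom:
  x1: nu = 8 > 0 -> no constraint.
  x2: nu = 8 > 0 -> no constraint.
  x3: nu = 3/4 > 0 -> no constraint.
  x4: nu = 0, mu = 0 -> consistent with mu << nu.
  x5: nu = 0, mu = 0 -> consistent with mu << nu.
  x6: nu = 0, mu = 0 -> consistent with mu << nu.
No atom violates the condition. Therefore mu << nu.

yes


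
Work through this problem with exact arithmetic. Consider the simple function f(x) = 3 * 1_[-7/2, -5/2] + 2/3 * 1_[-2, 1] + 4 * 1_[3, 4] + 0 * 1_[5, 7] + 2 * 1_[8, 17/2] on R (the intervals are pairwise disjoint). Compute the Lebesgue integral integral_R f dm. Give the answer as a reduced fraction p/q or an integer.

For a simple function f = sum_i c_i * 1_{A_i} with disjoint A_i,
  integral f dm = sum_i c_i * m(A_i).
Lengths of the A_i:
  m(A_1) = -5/2 - (-7/2) = 1.
  m(A_2) = 1 - (-2) = 3.
  m(A_3) = 4 - 3 = 1.
  m(A_4) = 7 - 5 = 2.
  m(A_5) = 17/2 - 8 = 1/2.
Contributions c_i * m(A_i):
  (3) * (1) = 3.
  (2/3) * (3) = 2.
  (4) * (1) = 4.
  (0) * (2) = 0.
  (2) * (1/2) = 1.
Total: 3 + 2 + 4 + 0 + 1 = 10.

10


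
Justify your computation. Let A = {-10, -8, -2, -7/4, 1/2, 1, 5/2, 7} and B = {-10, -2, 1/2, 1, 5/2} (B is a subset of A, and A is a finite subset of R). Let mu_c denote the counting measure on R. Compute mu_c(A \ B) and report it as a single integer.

Counting measure assigns mu_c(E) = |E| (number of elements) when E is finite. For B subset A, A \ B is the set of elements of A not in B, so |A \ B| = |A| - |B|.
|A| = 8, |B| = 5, so mu_c(A \ B) = 8 - 5 = 3.

3


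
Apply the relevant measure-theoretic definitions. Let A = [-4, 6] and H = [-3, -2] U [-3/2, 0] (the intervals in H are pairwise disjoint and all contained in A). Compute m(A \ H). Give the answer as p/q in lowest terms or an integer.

The ambient interval has length m(A) = 6 - (-4) = 10.
Since the holes are disjoint and sit inside A, by finite additivity
  m(H) = sum_i (b_i - a_i), and m(A \ H) = m(A) - m(H).
Computing the hole measures:
  m(H_1) = -2 - (-3) = 1.
  m(H_2) = 0 - (-3/2) = 3/2.
Summed: m(H) = 1 + 3/2 = 5/2.
So m(A \ H) = 10 - 5/2 = 15/2.

15/2


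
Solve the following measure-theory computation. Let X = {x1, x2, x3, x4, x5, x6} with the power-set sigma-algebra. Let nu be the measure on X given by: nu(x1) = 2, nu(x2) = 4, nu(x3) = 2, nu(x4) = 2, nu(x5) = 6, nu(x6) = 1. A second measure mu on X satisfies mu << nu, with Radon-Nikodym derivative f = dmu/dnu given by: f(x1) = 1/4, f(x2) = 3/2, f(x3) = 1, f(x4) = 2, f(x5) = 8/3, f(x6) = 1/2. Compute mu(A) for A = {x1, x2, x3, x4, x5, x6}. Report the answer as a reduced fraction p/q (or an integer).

By the defining property of the Radon-Nikodym derivative, for every measurable set A,
  mu(A) = integral_A f dnu.
Since nu is a discrete measure concentrated on the atoms of X, the integral over A reduces to the sum
  mu(A) = sum_{x in A} f(x) * nu({x}).
Computing each term:
  x1: f(x1) * nu(x1) = 1/4 * 2 = 1/2.
  x2: f(x2) * nu(x2) = 3/2 * 4 = 6.
  x3: f(x3) * nu(x3) = 1 * 2 = 2.
  x4: f(x4) * nu(x4) = 2 * 2 = 4.
  x5: f(x5) * nu(x5) = 8/3 * 6 = 16.
  x6: f(x6) * nu(x6) = 1/2 * 1 = 1/2.
Summing: mu(A) = 1/2 + 6 + 2 + 4 + 16 + 1/2 = 29.

29


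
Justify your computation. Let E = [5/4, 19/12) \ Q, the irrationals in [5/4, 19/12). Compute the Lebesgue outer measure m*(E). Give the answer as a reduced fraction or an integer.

The interval I = [5/4, 19/12) has m(I) = 19/12 - 5/4 = 1/3 (endpoints are measure-zero, so open/closed/half-open agree). Write I = (I cap Q) u (I \ Q). The rationals in I are countable, so m*(I cap Q) = 0 (cover each rational by intervals whose total length is arbitrarily small). By countable subadditivity m*(I) <= m*(I cap Q) + m*(I \ Q), hence m*(I \ Q) >= m(I) = 1/3. The reverse inequality m*(I \ Q) <= m*(I) = 1/3 is trivial since (I \ Q) is a subset of I. Therefore m*(I \ Q) = 1/3.

1/3


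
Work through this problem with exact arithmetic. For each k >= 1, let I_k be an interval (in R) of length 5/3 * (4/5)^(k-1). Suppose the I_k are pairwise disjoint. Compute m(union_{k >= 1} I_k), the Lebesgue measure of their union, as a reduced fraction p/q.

By countable additivity of the Lebesgue measure on pairwise disjoint measurable sets,
  m(union_{k >= 1} I_k) = sum_{k >= 1} m(I_k) = sum_{k >= 1} a * r^(k-1),
  with a = 5/3 and r = 4/5.
Since 0 < r = 4/5 < 1, the geometric series converges:
  sum_{k >= 1} a * r^(k-1) = a / (1 - r).
  = 5/3 / (1 - 4/5)
  = 5/3 / (1/5)
  = 25/3.

25/3


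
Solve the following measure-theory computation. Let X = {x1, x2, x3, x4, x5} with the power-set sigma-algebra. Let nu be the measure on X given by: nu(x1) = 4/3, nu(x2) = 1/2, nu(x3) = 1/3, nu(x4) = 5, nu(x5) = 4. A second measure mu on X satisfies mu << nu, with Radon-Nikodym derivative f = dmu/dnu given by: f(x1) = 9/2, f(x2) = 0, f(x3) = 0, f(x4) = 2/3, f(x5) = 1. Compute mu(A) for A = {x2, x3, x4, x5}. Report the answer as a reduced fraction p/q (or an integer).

By the defining property of the Radon-Nikodym derivative, for every measurable set A,
  mu(A) = integral_A f dnu.
Since nu is a discrete measure concentrated on the atoms of X, the integral over A reduces to the sum
  mu(A) = sum_{x in A} f(x) * nu({x}).
Computing each term:
  x2: f(x2) * nu(x2) = 0 * 1/2 = 0.
  x3: f(x3) * nu(x3) = 0 * 1/3 = 0.
  x4: f(x4) * nu(x4) = 2/3 * 5 = 10/3.
  x5: f(x5) * nu(x5) = 1 * 4 = 4.
Summing: mu(A) = 0 + 0 + 10/3 + 4 = 22/3.

22/3


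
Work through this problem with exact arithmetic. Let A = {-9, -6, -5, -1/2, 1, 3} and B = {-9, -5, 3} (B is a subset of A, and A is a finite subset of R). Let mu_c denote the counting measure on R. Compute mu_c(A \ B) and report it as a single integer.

Counting measure assigns mu_c(E) = |E| (number of elements) when E is finite. For B subset A, A \ B is the set of elements of A not in B, so |A \ B| = |A| - |B|.
|A| = 6, |B| = 3, so mu_c(A \ B) = 6 - 3 = 3.

3


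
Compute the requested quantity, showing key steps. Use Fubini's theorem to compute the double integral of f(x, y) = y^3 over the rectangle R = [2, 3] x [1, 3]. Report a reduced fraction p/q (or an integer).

f(x, y) is a tensor product of a function of x and a function of y, and both factors are bounded continuous (hence Lebesgue integrable) on the rectangle, so Fubini's theorem applies:
  integral_R f d(m x m) = (integral_a1^b1 1 dx) * (integral_a2^b2 y^3 dy).
Inner integral in x: integral_{2}^{3} 1 dx = (3^1 - 2^1)/1
  = 1.
Inner integral in y: integral_{1}^{3} y^3 dy = (3^4 - 1^4)/4
  = 20.
Product: (1) * (20) = 20.

20


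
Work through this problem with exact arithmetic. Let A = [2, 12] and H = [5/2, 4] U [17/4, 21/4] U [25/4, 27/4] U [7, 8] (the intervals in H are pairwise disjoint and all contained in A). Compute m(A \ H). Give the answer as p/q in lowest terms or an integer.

The ambient interval has length m(A) = 12 - 2 = 10.
Since the holes are disjoint and sit inside A, by finite additivity
  m(H) = sum_i (b_i - a_i), and m(A \ H) = m(A) - m(H).
Computing the hole measures:
  m(H_1) = 4 - 5/2 = 3/2.
  m(H_2) = 21/4 - 17/4 = 1.
  m(H_3) = 27/4 - 25/4 = 1/2.
  m(H_4) = 8 - 7 = 1.
Summed: m(H) = 3/2 + 1 + 1/2 + 1 = 4.
So m(A \ H) = 10 - 4 = 6.

6


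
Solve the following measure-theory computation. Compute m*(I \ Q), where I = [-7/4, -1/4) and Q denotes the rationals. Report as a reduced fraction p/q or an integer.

The interval I = [-7/4, -1/4) has m(I) = -1/4 - (-7/4) = 3/2 (endpoints are measure-zero, so open/closed/half-open agree). Write I = (I cap Q) u (I \ Q). The rationals in I are countable, so m*(I cap Q) = 0 (cover each rational by intervals whose total length is arbitrarily small). By countable subadditivity m*(I) <= m*(I cap Q) + m*(I \ Q), hence m*(I \ Q) >= m(I) = 3/2. The reverse inequality m*(I \ Q) <= m*(I) = 3/2 is trivial since (I \ Q) is a subset of I. Therefore m*(I \ Q) = 3/2.

3/2


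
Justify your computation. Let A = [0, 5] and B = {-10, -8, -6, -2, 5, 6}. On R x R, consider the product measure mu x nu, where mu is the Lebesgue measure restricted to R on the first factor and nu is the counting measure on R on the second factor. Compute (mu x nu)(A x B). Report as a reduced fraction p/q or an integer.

For a measurable rectangle A x B, the product measure satisfies
  (mu x nu)(A x B) = mu(A) * nu(B).
  mu(A) = 5.
  nu(B) = 6.
  (mu x nu)(A x B) = 5 * 6 = 30.

30


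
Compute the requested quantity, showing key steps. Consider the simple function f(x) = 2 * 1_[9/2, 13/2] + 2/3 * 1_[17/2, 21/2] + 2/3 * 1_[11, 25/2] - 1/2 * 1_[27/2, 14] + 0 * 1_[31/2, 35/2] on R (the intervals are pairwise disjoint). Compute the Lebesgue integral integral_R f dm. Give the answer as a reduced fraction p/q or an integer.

For a simple function f = sum_i c_i * 1_{A_i} with disjoint A_i,
  integral f dm = sum_i c_i * m(A_i).
Lengths of the A_i:
  m(A_1) = 13/2 - 9/2 = 2.
  m(A_2) = 21/2 - 17/2 = 2.
  m(A_3) = 25/2 - 11 = 3/2.
  m(A_4) = 14 - 27/2 = 1/2.
  m(A_5) = 35/2 - 31/2 = 2.
Contributions c_i * m(A_i):
  (2) * (2) = 4.
  (2/3) * (2) = 4/3.
  (2/3) * (3/2) = 1.
  (-1/2) * (1/2) = -1/4.
  (0) * (2) = 0.
Total: 4 + 4/3 + 1 - 1/4 + 0 = 73/12.

73/12


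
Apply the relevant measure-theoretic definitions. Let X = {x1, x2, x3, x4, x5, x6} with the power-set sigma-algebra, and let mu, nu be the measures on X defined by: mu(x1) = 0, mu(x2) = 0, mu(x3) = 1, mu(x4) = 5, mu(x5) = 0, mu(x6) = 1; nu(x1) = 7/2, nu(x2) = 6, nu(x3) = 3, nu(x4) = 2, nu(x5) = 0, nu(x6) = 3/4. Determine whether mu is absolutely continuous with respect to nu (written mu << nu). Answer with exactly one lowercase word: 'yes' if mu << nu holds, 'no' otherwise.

mu << nu means: every nu-null measurable set is also mu-null; equivalently, for every atom x, if nu({x}) = 0 then mu({x}) = 0.
Checking each atom:
  x1: nu = 7/2 > 0 -> no constraint.
  x2: nu = 6 > 0 -> no constraint.
  x3: nu = 3 > 0 -> no constraint.
  x4: nu = 2 > 0 -> no constraint.
  x5: nu = 0, mu = 0 -> consistent with mu << nu.
  x6: nu = 3/4 > 0 -> no constraint.
No atom violates the condition. Therefore mu << nu.

yes


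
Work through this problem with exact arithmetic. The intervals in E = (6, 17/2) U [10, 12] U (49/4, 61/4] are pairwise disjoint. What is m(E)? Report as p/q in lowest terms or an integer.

For pairwise disjoint intervals, m(union_i I_i) = sum_i m(I_i),
and m is invariant under swapping open/closed endpoints (single points have measure 0).
So m(E) = sum_i (b_i - a_i).
  I_1 has length 17/2 - 6 = 5/2.
  I_2 has length 12 - 10 = 2.
  I_3 has length 61/4 - 49/4 = 3.
Summing:
  m(E) = 5/2 + 2 + 3 = 15/2.

15/2


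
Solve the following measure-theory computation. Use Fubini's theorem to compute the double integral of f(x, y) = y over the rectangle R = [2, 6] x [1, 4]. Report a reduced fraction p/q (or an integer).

f(x, y) is a tensor product of a function of x and a function of y, and both factors are bounded continuous (hence Lebesgue integrable) on the rectangle, so Fubini's theorem applies:
  integral_R f d(m x m) = (integral_a1^b1 1 dx) * (integral_a2^b2 y dy).
Inner integral in x: integral_{2}^{6} 1 dx = (6^1 - 2^1)/1
  = 4.
Inner integral in y: integral_{1}^{4} y dy = (4^2 - 1^2)/2
  = 15/2.
Product: (4) * (15/2) = 30.

30


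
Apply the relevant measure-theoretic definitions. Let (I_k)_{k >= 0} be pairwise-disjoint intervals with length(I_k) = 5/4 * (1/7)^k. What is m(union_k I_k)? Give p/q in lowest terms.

By countable additivity of the Lebesgue measure on pairwise disjoint measurable sets,
  m(union_{k >= 0} I_k) = sum_{k >= 0} m(I_k) = sum_{k >= 0} a * r^k,
  with a = 5/4 and r = 1/7.
Since 0 < r = 1/7 < 1, the geometric series converges:
  sum_{k >= 0} a * r^k = a / (1 - r).
  = 5/4 / (1 - 1/7)
  = 5/4 / (6/7)
  = 35/24.

35/24


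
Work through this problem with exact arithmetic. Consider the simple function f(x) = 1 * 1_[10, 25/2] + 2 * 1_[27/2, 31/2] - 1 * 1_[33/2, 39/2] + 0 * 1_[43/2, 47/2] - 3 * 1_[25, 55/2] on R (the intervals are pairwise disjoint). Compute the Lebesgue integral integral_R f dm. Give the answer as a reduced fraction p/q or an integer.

For a simple function f = sum_i c_i * 1_{A_i} with disjoint A_i,
  integral f dm = sum_i c_i * m(A_i).
Lengths of the A_i:
  m(A_1) = 25/2 - 10 = 5/2.
  m(A_2) = 31/2 - 27/2 = 2.
  m(A_3) = 39/2 - 33/2 = 3.
  m(A_4) = 47/2 - 43/2 = 2.
  m(A_5) = 55/2 - 25 = 5/2.
Contributions c_i * m(A_i):
  (1) * (5/2) = 5/2.
  (2) * (2) = 4.
  (-1) * (3) = -3.
  (0) * (2) = 0.
  (-3) * (5/2) = -15/2.
Total: 5/2 + 4 - 3 + 0 - 15/2 = -4.

-4


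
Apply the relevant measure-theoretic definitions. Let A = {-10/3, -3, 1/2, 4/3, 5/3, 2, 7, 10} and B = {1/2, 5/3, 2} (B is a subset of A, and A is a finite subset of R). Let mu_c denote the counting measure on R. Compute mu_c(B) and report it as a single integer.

Counting measure assigns mu_c(E) = |E| (number of elements) when E is finite.
B has 3 element(s), so mu_c(B) = 3.

3


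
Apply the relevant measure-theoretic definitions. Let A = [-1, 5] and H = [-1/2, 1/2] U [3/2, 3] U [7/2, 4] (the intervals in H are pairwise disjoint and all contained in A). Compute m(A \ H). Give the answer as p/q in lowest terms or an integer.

The ambient interval has length m(A) = 5 - (-1) = 6.
Since the holes are disjoint and sit inside A, by finite additivity
  m(H) = sum_i (b_i - a_i), and m(A \ H) = m(A) - m(H).
Computing the hole measures:
  m(H_1) = 1/2 - (-1/2) = 1.
  m(H_2) = 3 - 3/2 = 3/2.
  m(H_3) = 4 - 7/2 = 1/2.
Summed: m(H) = 1 + 3/2 + 1/2 = 3.
So m(A \ H) = 6 - 3 = 3.

3


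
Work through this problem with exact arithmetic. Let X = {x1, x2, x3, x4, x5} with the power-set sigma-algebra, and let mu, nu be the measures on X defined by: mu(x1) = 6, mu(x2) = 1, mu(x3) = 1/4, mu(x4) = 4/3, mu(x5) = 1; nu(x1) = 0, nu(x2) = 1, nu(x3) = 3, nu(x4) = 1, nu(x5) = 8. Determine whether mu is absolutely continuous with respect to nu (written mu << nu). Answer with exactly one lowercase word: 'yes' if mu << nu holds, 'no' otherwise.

mu << nu means: every nu-null measurable set is also mu-null; equivalently, for every atom x, if nu({x}) = 0 then mu({x}) = 0.
Checking each atom:
  x1: nu = 0, mu = 6 > 0 -> violates mu << nu.
  x2: nu = 1 > 0 -> no constraint.
  x3: nu = 3 > 0 -> no constraint.
  x4: nu = 1 > 0 -> no constraint.
  x5: nu = 8 > 0 -> no constraint.
The atom(s) x1 violate the condition (nu = 0 but mu > 0). Therefore mu is NOT absolutely continuous w.r.t. nu.

no


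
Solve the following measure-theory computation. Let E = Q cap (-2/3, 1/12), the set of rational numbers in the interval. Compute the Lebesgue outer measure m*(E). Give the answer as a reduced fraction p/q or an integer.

Q cap (-2/3, 1/12) is countable; list its elements as q_1, q_2, ... . Fix eps > 0 and cover the k-th point by an interval of length eps * 2^(-k). The cover has total length eps * sum_{k>=1} 2^(-k) = eps, so by definition of outer measure m*(Q cap (-2/3, 1/12)) <= eps. Since eps was arbitrary and m* >= 0, the outer measure is 0.

0


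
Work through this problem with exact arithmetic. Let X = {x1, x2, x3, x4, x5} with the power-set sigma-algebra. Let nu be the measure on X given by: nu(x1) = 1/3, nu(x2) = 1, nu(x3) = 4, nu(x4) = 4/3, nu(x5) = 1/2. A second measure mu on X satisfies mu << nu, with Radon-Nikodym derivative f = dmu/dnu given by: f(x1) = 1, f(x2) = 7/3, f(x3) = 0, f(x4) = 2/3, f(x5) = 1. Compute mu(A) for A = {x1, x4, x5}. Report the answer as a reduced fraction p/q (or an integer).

By the defining property of the Radon-Nikodym derivative, for every measurable set A,
  mu(A) = integral_A f dnu.
Since nu is a discrete measure concentrated on the atoms of X, the integral over A reduces to the sum
  mu(A) = sum_{x in A} f(x) * nu({x}).
Computing each term:
  x1: f(x1) * nu(x1) = 1 * 1/3 = 1/3.
  x4: f(x4) * nu(x4) = 2/3 * 4/3 = 8/9.
  x5: f(x5) * nu(x5) = 1 * 1/2 = 1/2.
Summing: mu(A) = 1/3 + 8/9 + 1/2 = 31/18.

31/18


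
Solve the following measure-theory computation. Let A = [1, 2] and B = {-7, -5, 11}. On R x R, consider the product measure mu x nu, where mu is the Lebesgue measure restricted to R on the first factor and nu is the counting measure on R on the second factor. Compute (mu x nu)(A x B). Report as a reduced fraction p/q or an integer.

For a measurable rectangle A x B, the product measure satisfies
  (mu x nu)(A x B) = mu(A) * nu(B).
  mu(A) = 1.
  nu(B) = 3.
  (mu x nu)(A x B) = 1 * 3 = 3.

3


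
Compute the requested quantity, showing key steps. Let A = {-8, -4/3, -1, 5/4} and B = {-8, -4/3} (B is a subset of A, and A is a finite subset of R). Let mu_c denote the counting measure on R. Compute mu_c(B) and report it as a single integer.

Counting measure assigns mu_c(E) = |E| (number of elements) when E is finite.
B has 2 element(s), so mu_c(B) = 2.

2


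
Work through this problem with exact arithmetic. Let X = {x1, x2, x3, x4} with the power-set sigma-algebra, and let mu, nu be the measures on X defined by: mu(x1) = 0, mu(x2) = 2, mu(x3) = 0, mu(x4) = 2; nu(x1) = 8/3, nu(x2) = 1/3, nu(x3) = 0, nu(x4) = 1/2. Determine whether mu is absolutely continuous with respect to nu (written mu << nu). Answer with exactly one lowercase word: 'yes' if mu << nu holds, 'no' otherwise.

mu << nu means: every nu-null measurable set is also mu-null; equivalently, for every atom x, if nu({x}) = 0 then mu({x}) = 0.
Checking each atom:
  x1: nu = 8/3 > 0 -> no constraint.
  x2: nu = 1/3 > 0 -> no constraint.
  x3: nu = 0, mu = 0 -> consistent with mu << nu.
  x4: nu = 1/2 > 0 -> no constraint.
No atom violates the condition. Therefore mu << nu.

yes


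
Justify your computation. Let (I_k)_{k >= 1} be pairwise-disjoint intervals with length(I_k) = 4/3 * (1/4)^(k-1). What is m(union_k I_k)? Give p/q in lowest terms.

By countable additivity of the Lebesgue measure on pairwise disjoint measurable sets,
  m(union_{k >= 1} I_k) = sum_{k >= 1} m(I_k) = sum_{k >= 1} a * r^(k-1),
  with a = 4/3 and r = 1/4.
Since 0 < r = 1/4 < 1, the geometric series converges:
  sum_{k >= 1} a * r^(k-1) = a / (1 - r).
  = 4/3 / (1 - 1/4)
  = 4/3 / (3/4)
  = 16/9.

16/9


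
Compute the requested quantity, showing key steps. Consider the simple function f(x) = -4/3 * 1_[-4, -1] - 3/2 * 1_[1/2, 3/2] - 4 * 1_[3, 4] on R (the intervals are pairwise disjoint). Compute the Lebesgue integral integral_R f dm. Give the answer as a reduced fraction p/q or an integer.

For a simple function f = sum_i c_i * 1_{A_i} with disjoint A_i,
  integral f dm = sum_i c_i * m(A_i).
Lengths of the A_i:
  m(A_1) = -1 - (-4) = 3.
  m(A_2) = 3/2 - 1/2 = 1.
  m(A_3) = 4 - 3 = 1.
Contributions c_i * m(A_i):
  (-4/3) * (3) = -4.
  (-3/2) * (1) = -3/2.
  (-4) * (1) = -4.
Total: -4 - 3/2 - 4 = -19/2.

-19/2


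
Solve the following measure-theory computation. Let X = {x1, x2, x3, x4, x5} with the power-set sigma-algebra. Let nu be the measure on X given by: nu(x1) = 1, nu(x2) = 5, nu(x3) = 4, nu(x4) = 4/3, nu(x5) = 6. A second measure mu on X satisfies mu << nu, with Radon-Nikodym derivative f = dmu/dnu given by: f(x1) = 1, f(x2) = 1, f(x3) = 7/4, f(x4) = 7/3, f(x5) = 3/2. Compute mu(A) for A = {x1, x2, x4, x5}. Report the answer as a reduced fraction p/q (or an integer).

By the defining property of the Radon-Nikodym derivative, for every measurable set A,
  mu(A) = integral_A f dnu.
Since nu is a discrete measure concentrated on the atoms of X, the integral over A reduces to the sum
  mu(A) = sum_{x in A} f(x) * nu({x}).
Computing each term:
  x1: f(x1) * nu(x1) = 1 * 1 = 1.
  x2: f(x2) * nu(x2) = 1 * 5 = 5.
  x4: f(x4) * nu(x4) = 7/3 * 4/3 = 28/9.
  x5: f(x5) * nu(x5) = 3/2 * 6 = 9.
Summing: mu(A) = 1 + 5 + 28/9 + 9 = 163/9.

163/9


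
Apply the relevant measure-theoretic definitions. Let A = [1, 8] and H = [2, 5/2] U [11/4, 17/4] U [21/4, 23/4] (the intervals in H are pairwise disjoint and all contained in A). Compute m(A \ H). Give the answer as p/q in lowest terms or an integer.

The ambient interval has length m(A) = 8 - 1 = 7.
Since the holes are disjoint and sit inside A, by finite additivity
  m(H) = sum_i (b_i - a_i), and m(A \ H) = m(A) - m(H).
Computing the hole measures:
  m(H_1) = 5/2 - 2 = 1/2.
  m(H_2) = 17/4 - 11/4 = 3/2.
  m(H_3) = 23/4 - 21/4 = 1/2.
Summed: m(H) = 1/2 + 3/2 + 1/2 = 5/2.
So m(A \ H) = 7 - 5/2 = 9/2.

9/2


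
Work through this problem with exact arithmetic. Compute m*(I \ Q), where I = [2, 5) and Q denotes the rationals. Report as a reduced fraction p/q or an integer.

The interval I = [2, 5) has m(I) = 5 - 2 = 3 (endpoints are measure-zero, so open/closed/half-open agree). Write I = (I cap Q) u (I \ Q). The rationals in I are countable, so m*(I cap Q) = 0 (cover each rational by intervals whose total length is arbitrarily small). By countable subadditivity m*(I) <= m*(I cap Q) + m*(I \ Q), hence m*(I \ Q) >= m(I) = 3. The reverse inequality m*(I \ Q) <= m*(I) = 3 is trivial since (I \ Q) is a subset of I. Therefore m*(I \ Q) = 3.

3


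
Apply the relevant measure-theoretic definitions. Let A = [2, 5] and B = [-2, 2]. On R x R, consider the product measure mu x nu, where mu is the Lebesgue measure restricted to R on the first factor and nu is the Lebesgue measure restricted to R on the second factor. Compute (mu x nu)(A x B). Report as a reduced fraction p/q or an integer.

For a measurable rectangle A x B, the product measure satisfies
  (mu x nu)(A x B) = mu(A) * nu(B).
  mu(A) = 3.
  nu(B) = 4.
  (mu x nu)(A x B) = 3 * 4 = 12.

12


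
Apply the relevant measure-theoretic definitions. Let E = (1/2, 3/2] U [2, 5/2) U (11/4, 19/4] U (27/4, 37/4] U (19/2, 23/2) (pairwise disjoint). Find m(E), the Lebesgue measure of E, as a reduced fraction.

For pairwise disjoint intervals, m(union_i I_i) = sum_i m(I_i),
and m is invariant under swapping open/closed endpoints (single points have measure 0).
So m(E) = sum_i (b_i - a_i).
  I_1 has length 3/2 - 1/2 = 1.
  I_2 has length 5/2 - 2 = 1/2.
  I_3 has length 19/4 - 11/4 = 2.
  I_4 has length 37/4 - 27/4 = 5/2.
  I_5 has length 23/2 - 19/2 = 2.
Summing:
  m(E) = 1 + 1/2 + 2 + 5/2 + 2 = 8.

8


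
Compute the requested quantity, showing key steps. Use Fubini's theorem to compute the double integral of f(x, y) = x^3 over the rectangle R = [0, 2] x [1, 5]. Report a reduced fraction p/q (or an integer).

f(x, y) is a tensor product of a function of x and a function of y, and both factors are bounded continuous (hence Lebesgue integrable) on the rectangle, so Fubini's theorem applies:
  integral_R f d(m x m) = (integral_a1^b1 x^3 dx) * (integral_a2^b2 1 dy).
Inner integral in x: integral_{0}^{2} x^3 dx = (2^4 - 0^4)/4
  = 4.
Inner integral in y: integral_{1}^{5} 1 dy = (5^1 - 1^1)/1
  = 4.
Product: (4) * (4) = 16.

16


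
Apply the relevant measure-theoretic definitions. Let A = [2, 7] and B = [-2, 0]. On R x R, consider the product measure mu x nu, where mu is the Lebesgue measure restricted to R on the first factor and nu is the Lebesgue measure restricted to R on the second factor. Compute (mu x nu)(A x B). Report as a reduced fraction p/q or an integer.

For a measurable rectangle A x B, the product measure satisfies
  (mu x nu)(A x B) = mu(A) * nu(B).
  mu(A) = 5.
  nu(B) = 2.
  (mu x nu)(A x B) = 5 * 2 = 10.

10


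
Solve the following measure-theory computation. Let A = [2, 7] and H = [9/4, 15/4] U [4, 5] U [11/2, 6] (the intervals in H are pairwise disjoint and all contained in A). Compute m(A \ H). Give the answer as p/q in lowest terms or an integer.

The ambient interval has length m(A) = 7 - 2 = 5.
Since the holes are disjoint and sit inside A, by finite additivity
  m(H) = sum_i (b_i - a_i), and m(A \ H) = m(A) - m(H).
Computing the hole measures:
  m(H_1) = 15/4 - 9/4 = 3/2.
  m(H_2) = 5 - 4 = 1.
  m(H_3) = 6 - 11/2 = 1/2.
Summed: m(H) = 3/2 + 1 + 1/2 = 3.
So m(A \ H) = 5 - 3 = 2.

2


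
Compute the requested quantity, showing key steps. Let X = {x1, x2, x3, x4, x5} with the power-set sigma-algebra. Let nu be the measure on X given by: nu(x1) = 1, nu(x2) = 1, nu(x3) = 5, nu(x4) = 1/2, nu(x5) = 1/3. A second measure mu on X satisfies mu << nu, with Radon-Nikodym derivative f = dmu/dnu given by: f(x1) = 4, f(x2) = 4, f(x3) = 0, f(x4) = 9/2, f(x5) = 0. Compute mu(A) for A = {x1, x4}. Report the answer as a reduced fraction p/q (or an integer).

By the defining property of the Radon-Nikodym derivative, for every measurable set A,
  mu(A) = integral_A f dnu.
Since nu is a discrete measure concentrated on the atoms of X, the integral over A reduces to the sum
  mu(A) = sum_{x in A} f(x) * nu({x}).
Computing each term:
  x1: f(x1) * nu(x1) = 4 * 1 = 4.
  x4: f(x4) * nu(x4) = 9/2 * 1/2 = 9/4.
Summing: mu(A) = 4 + 9/4 = 25/4.

25/4


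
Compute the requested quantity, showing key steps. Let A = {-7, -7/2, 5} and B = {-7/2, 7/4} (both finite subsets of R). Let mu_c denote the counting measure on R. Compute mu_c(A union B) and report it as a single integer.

Counting measure on a finite set equals cardinality. By inclusion-exclusion, |A union B| = |A| + |B| - |A cap B|.
|A| = 3, |B| = 2, |A cap B| = 1.
So mu_c(A union B) = 3 + 2 - 1 = 4.

4


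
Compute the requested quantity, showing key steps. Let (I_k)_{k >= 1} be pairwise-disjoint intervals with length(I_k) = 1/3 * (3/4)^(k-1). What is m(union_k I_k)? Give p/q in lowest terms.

By countable additivity of the Lebesgue measure on pairwise disjoint measurable sets,
  m(union_{k >= 1} I_k) = sum_{k >= 1} m(I_k) = sum_{k >= 1} a * r^(k-1),
  with a = 1/3 and r = 3/4.
Since 0 < r = 3/4 < 1, the geometric series converges:
  sum_{k >= 1} a * r^(k-1) = a / (1 - r).
  = 1/3 / (1 - 3/4)
  = 1/3 / (1/4)
  = 4/3.

4/3


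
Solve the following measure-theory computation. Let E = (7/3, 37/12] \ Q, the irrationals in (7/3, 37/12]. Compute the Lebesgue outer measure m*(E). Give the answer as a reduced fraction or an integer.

The interval I = (7/3, 37/12] has m(I) = 37/12 - 7/3 = 3/4 (endpoints are measure-zero, so open/closed/half-open agree). Write I = (I cap Q) u (I \ Q). The rationals in I are countable, so m*(I cap Q) = 0 (cover each rational by intervals whose total length is arbitrarily small). By countable subadditivity m*(I) <= m*(I cap Q) + m*(I \ Q), hence m*(I \ Q) >= m(I) = 3/4. The reverse inequality m*(I \ Q) <= m*(I) = 3/4 is trivial since (I \ Q) is a subset of I. Therefore m*(I \ Q) = 3/4.

3/4


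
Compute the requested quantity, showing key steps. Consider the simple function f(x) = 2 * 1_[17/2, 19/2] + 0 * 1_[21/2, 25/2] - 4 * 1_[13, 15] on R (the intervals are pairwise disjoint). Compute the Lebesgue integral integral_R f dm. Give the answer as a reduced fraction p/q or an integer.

For a simple function f = sum_i c_i * 1_{A_i} with disjoint A_i,
  integral f dm = sum_i c_i * m(A_i).
Lengths of the A_i:
  m(A_1) = 19/2 - 17/2 = 1.
  m(A_2) = 25/2 - 21/2 = 2.
  m(A_3) = 15 - 13 = 2.
Contributions c_i * m(A_i):
  (2) * (1) = 2.
  (0) * (2) = 0.
  (-4) * (2) = -8.
Total: 2 + 0 - 8 = -6.

-6


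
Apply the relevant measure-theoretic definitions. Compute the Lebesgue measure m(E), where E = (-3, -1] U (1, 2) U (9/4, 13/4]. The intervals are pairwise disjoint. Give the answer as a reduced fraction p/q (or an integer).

For pairwise disjoint intervals, m(union_i I_i) = sum_i m(I_i),
and m is invariant under swapping open/closed endpoints (single points have measure 0).
So m(E) = sum_i (b_i - a_i).
  I_1 has length -1 - (-3) = 2.
  I_2 has length 2 - 1 = 1.
  I_3 has length 13/4 - 9/4 = 1.
Summing:
  m(E) = 2 + 1 + 1 = 4.

4


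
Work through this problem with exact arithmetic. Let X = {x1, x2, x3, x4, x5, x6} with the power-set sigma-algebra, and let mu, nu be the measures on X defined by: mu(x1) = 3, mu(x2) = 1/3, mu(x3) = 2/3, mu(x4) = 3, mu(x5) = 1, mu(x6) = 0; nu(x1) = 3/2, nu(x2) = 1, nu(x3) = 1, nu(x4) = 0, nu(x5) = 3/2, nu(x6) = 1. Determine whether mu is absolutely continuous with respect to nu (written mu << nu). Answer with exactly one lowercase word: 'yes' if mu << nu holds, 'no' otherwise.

mu << nu means: every nu-null measurable set is also mu-null; equivalently, for every atom x, if nu({x}) = 0 then mu({x}) = 0.
Checking each atom:
  x1: nu = 3/2 > 0 -> no constraint.
  x2: nu = 1 > 0 -> no constraint.
  x3: nu = 1 > 0 -> no constraint.
  x4: nu = 0, mu = 3 > 0 -> violates mu << nu.
  x5: nu = 3/2 > 0 -> no constraint.
  x6: nu = 1 > 0 -> no constraint.
The atom(s) x4 violate the condition (nu = 0 but mu > 0). Therefore mu is NOT absolutely continuous w.r.t. nu.

no


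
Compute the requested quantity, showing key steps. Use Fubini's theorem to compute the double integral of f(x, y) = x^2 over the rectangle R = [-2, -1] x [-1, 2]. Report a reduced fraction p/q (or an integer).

f(x, y) is a tensor product of a function of x and a function of y, and both factors are bounded continuous (hence Lebesgue integrable) on the rectangle, so Fubini's theorem applies:
  integral_R f d(m x m) = (integral_a1^b1 x^2 dx) * (integral_a2^b2 1 dy).
Inner integral in x: integral_{-2}^{-1} x^2 dx = ((-1)^3 - (-2)^3)/3
  = 7/3.
Inner integral in y: integral_{-1}^{2} 1 dy = (2^1 - (-1)^1)/1
  = 3.
Product: (7/3) * (3) = 7.

7


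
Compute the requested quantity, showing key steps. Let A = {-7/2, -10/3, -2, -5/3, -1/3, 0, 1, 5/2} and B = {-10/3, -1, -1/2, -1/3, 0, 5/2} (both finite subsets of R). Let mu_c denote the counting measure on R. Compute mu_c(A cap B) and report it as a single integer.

Counting measure on a finite set equals cardinality. mu_c(A cap B) = |A cap B| (elements appearing in both).
Enumerating the elements of A that also lie in B gives 4 element(s).
So mu_c(A cap B) = 4.

4


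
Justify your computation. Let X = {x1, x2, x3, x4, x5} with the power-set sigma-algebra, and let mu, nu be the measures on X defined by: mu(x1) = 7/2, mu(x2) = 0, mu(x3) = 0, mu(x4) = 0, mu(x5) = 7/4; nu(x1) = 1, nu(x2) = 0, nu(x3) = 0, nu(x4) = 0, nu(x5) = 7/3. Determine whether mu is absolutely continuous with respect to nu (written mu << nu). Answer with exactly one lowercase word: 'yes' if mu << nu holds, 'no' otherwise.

mu << nu means: every nu-null measurable set is also mu-null; equivalently, for every atom x, if nu({x}) = 0 then mu({x}) = 0.
Checking each atom:
  x1: nu = 1 > 0 -> no constraint.
  x2: nu = 0, mu = 0 -> consistent with mu << nu.
  x3: nu = 0, mu = 0 -> consistent with mu << nu.
  x4: nu = 0, mu = 0 -> consistent with mu << nu.
  x5: nu = 7/3 > 0 -> no constraint.
No atom violates the condition. Therefore mu << nu.

yes


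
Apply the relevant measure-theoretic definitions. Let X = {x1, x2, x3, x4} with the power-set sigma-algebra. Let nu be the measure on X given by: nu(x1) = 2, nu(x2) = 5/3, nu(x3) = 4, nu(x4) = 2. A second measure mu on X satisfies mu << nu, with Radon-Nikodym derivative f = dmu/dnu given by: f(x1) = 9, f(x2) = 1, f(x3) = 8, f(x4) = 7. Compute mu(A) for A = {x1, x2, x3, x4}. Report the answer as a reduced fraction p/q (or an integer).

By the defining property of the Radon-Nikodym derivative, for every measurable set A,
  mu(A) = integral_A f dnu.
Since nu is a discrete measure concentrated on the atoms of X, the integral over A reduces to the sum
  mu(A) = sum_{x in A} f(x) * nu({x}).
Computing each term:
  x1: f(x1) * nu(x1) = 9 * 2 = 18.
  x2: f(x2) * nu(x2) = 1 * 5/3 = 5/3.
  x3: f(x3) * nu(x3) = 8 * 4 = 32.
  x4: f(x4) * nu(x4) = 7 * 2 = 14.
Summing: mu(A) = 18 + 5/3 + 32 + 14 = 197/3.

197/3


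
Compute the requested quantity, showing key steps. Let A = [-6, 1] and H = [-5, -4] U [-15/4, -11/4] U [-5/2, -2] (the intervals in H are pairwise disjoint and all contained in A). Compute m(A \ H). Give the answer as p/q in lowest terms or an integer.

The ambient interval has length m(A) = 1 - (-6) = 7.
Since the holes are disjoint and sit inside A, by finite additivity
  m(H) = sum_i (b_i - a_i), and m(A \ H) = m(A) - m(H).
Computing the hole measures:
  m(H_1) = -4 - (-5) = 1.
  m(H_2) = -11/4 - (-15/4) = 1.
  m(H_3) = -2 - (-5/2) = 1/2.
Summed: m(H) = 1 + 1 + 1/2 = 5/2.
So m(A \ H) = 7 - 5/2 = 9/2.

9/2
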